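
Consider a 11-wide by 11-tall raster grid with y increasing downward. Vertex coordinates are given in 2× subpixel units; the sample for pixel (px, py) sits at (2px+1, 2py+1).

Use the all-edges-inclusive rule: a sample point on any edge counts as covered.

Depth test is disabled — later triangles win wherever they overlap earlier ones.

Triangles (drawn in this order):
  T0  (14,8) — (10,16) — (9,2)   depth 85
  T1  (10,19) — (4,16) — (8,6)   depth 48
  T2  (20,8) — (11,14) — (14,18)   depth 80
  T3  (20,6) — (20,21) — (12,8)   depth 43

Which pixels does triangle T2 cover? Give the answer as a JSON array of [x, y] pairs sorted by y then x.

T0:
  2·area = 64
  edge (14, 8)→(10, 16): d=(-4,8) inclusive
  edge (10, 16)→(9, 2): d=(-1,-14) inclusive
  edge (9, 2)→(14, 8): d=(5,6) inclusive
    (5,2)@(11, 5): e=[36,25,3] → █
    (6,2)@(13, 5): e=[20,53,-9] → ·
    (5,3)@(11, 7): e=[28,23,13] → █
    (6,3)@(13, 7): e=[12,51,1] → █
    (7,3)@(15, 7): e=[-4,79,-11] → ·
    (5,4)@(11, 9): e=[20,21,23] → █
    (7,4)@(15, 9): e=[-12,77,-1] → ·
    (5,5)@(11, 11): e=[12,19,33] → █
    (6,5)@(13, 11): e=[-4,47,21] → ·
    (5,6)@(11, 13): e=[4,17,43] → █
    (6,6)@(13, 13): e=[-12,45,31] → ·
    (5,7)@(11, 15): e=[-4,15,53] → ·
  covered (7 px):
    · · · · · · · · · · ·
    · · · · · · · · · · ·
    · · · · · █ · · · · ·
    · · · · · █ █ · · · ·
    · · · · · █ █ · · · ·
    · · · · · █ · · · · ·
    · · · · · █ · · · · ·
    · · · · · · · · · · ·
    · · · · · · · · · · ·
    · · · · · · · · · · ·
    · · · · · · · · · · ·
T1:
  2·area = 72
  edge (10, 19)→(4, 16): d=(-6,-3) inclusive
  edge (4, 16)→(8, 6): d=(4,-10) inclusive
  edge (8, 6)→(10, 19): d=(2,13) inclusive
    (3,4)@(7, 9): e=[51,2,19] → █
    (4,4)@(9, 9): e=[57,22,-7] → ·
    (3,5)@(7, 11): e=[39,10,23] → █
    (4,5)@(9, 11): e=[45,30,-3] → ·
    (3,6)@(7, 13): e=[27,18,27] → █
    (4,6)@(9, 13): e=[33,38,1] → █
    (5,6)@(11, 13): e=[39,58,-25] → ·
    (2,7)@(5, 15): e=[9,6,57] → █
    (5,7)@(11, 15): e=[27,66,-21] → ·
    (2,8)@(5, 17): e=[-3,14,61] → ·
    (3,8)@(7, 17): e=[3,34,35] → █
    (5,8)@(11, 17): e=[15,74,-17] → ·
  covered (9 px):
    · · · · · · · · · · ·
    · · · · · · · · · · ·
    · · · · · · · · · · ·
    · · · · · · · · · · ·
    · · · █ · · · · · · ·
    · · · █ · · · · · · ·
    · · · █ █ · · · · · ·
    · · █ █ █ · · · · · ·
    · · · █ █ · · · · · ·
    · · · · · · · · · · ·
    · · · · · · · · · · ·
T2:
  2·area = 54  (B↔C swapped to make it positive)
  edge (20, 8)→(14, 18): d=(-6,10) inclusive
  edge (14, 18)→(11, 14): d=(-3,-4) inclusive
  edge (11, 14)→(20, 8): d=(9,-6) inclusive
    (9,4)@(19, 9): e=[4,47,3] → █
    (10,4)@(21, 9): e=[-16,55,15] → ·
    (8,5)@(17, 11): e=[12,33,9] → █
    (9,5)@(19, 11): e=[-8,41,21] → ·
    (6,6)@(13, 13): e=[40,11,3] → █
    (7,6)@(15, 13): e=[20,19,15] → █
    (8,6)@(17, 13): e=[0,27,27] → █  [on edge]
    (9,6)@(19, 13): e=[-20,35,39] → ·
    (6,7)@(13, 15): e=[28,5,21] → █
    (8,7)@(17, 15): e=[-12,21,45] → ·
    (6,8)@(13, 17): e=[16,-1,39] → ·
    (7,8)@(15, 17): e=[-4,7,51] → ·
  covered (7 px):
    · · · · · · · · · · ·
    · · · · · · · · · · ·
    · · · · · · · · · · ·
    · · · · · · · · · · ·
    · · · · · · · · · █ ·
    · · · · · · · · █ · ·
    · · · · · · █ █ █ · ·
    · · · · · · █ █ · · ·
    · · · · · · · · · · ·
    · · · · · · · · · · ·
    · · · · · · · · · · ·
T3:
  2·area = 120
  edge (20, 6)→(20, 21): d=(0,15) inclusive
  edge (20, 21)→(12, 8): d=(-8,-13) inclusive
  edge (12, 8)→(20, 6): d=(8,-2) inclusive
    (8,3)@(17, 7): e=[45,73,2] → █
    (9,3)@(19, 7): e=[15,99,6] → █
    (10,3)@(21, 7): e=[-15,125,10] → ·
    (6,4)@(13, 9): e=[105,5,10] → █
    (7,4)@(15, 9): e=[75,31,14] → █
    (10,4)@(21, 9): e=[-15,109,26] → ·
    (6,5)@(13, 11): e=[105,-11,26] → ·
    (7,5)@(15, 11): e=[75,15,30] → █
    (10,5)@(21, 11): e=[-15,93,42] → ·
    (7,6)@(15, 13): e=[75,-1,46] → ·
    (8,6)@(17, 13): e=[45,25,50] → █
    (10,6)@(21, 13): e=[-15,77,58] → ·
  covered (15 px):
    · · · · · · · · · · ·
    · · · · · · · · · · ·
    · · · · · · · · · · ·
    · · · · · · · · █ █ ·
    · · · · · · █ █ █ █ ·
    · · · · · · · █ █ █ ·
    · · · · · · · · █ █ ·
    · · · · · · · · █ █ ·
    · · · · · · · · · █ ·
    · · · · · · · · · █ ·
    · · · · · · · · · · ·

Result: [[9,4],[8,5],[6,6],[7,6],[8,6],[6,7],[7,7]]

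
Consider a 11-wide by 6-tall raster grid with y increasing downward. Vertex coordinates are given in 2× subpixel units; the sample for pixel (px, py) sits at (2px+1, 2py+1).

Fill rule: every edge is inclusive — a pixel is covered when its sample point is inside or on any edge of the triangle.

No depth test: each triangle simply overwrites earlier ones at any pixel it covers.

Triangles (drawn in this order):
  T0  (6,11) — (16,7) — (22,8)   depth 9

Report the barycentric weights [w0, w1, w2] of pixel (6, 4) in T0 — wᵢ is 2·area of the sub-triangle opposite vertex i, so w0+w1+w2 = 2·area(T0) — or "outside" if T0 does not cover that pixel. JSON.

T0:
  2·area = 34
  edge (6, 11)→(16, 7): d=(10,-4) inclusive
  edge (16, 7)→(22, 8): d=(6,1) inclusive
  edge (22, 8)→(6, 11): d=(-16,3) inclusive
    (10,2)@(21, 5): e=[0,-17,51] → .  [on edge]
    (5,4)@(11, 9): e=[0,17,17] → X  [on edge]
    (6,4)@(13, 9): e=[8,15,11] → X
    (7,4)@(15, 9): e=[16,13,5] → X
    (8,4)@(17, 9): e=[24,11,-1] → .
    (5,5)@(11, 11): e=[20,29,-15] → .
    (6,5)@(13, 11): e=[28,27,-21] → .
    (7,5)@(15, 11): e=[36,25,-27] → .
  covered (3 px):
    . . . . . . . . . . .
    . . . . . . . . . . .
    . . . . . . . . . . .
    . . . . . . . . . . .
    . . . . . X X X . . .
    . . . . . . . . . . .

Final: [15,11,8]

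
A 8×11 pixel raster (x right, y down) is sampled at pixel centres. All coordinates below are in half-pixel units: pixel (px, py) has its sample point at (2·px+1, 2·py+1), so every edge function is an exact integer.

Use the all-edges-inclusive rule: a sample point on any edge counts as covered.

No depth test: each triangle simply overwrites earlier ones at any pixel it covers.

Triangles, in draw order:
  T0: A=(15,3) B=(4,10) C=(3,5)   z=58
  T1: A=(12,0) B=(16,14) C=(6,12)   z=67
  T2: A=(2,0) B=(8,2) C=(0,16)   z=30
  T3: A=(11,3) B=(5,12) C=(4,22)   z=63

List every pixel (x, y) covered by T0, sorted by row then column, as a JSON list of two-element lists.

T0:
  2·area = 62
  edge (15, 3)→(4, 10): d=(-11,7) inclusive
  edge (4, 10)→(3, 5): d=(-1,-5) inclusive
  edge (3, 5)→(15, 3): d=(12,-2) inclusive
    (7,1)@(15, 3): e=[0,62,0] → #  [on edge]
    (1,2)@(3, 5): e=[62,0,0] → #  [on edge]
    (2,2)@(5, 5): e=[48,10,4] → #
    (3,2)@(7, 5): e=[34,20,8] → #
    (4,2)@(9, 5): e=[20,30,12] → #
    (5,2)@(11, 5): e=[6,40,16] → #
    (6,2)@(13, 5): e=[-8,50,20] → ·
    (7,2)@(15, 5): e=[-22,60,24] → ·
    (1,3)@(3, 7): e=[40,-2,24] → ·
    (2,3)@(5, 7): e=[26,8,28] → #
    (4,3)@(9, 7): e=[-2,28,36] → ·
    (5,3)@(11, 7): e=[-16,38,40] → ·
    (2,7)@(5, 15): e=[-62,0,124] → ·  [on edge]
  covered (9 px):
    · · · · · · · ·
    · · · · · · · #
    · # # # # # · ·
    · · # # · · · ·
    · · # · · · · ·
    · · · · · · · ·
    · · · · · · · ·
    · · · · · · · ·
    · · · · · · · ·
    · · · · · · · ·
    · · · · · · · ·
T1:
  2·area = 132
  edge (12, 0)→(16, 14): d=(4,14) inclusive
  edge (16, 14)→(6, 12): d=(-10,-2) inclusive
  edge (6, 12)→(12, 0): d=(6,-12) inclusive
    (5,1)@(11, 3): e=[26,100,6] → #
    (6,1)@(13, 3): e=[-2,104,30] → ·
    (5,2)@(11, 5): e=[34,80,18] → #
    (6,2)@(13, 5): e=[6,84,42] → #
    (7,2)@(15, 5): e=[-22,88,66] → ·
    (4,3)@(9, 7): e=[70,56,6] → #
    (7,3)@(15, 7): e=[-14,68,78] → ·
    (4,4)@(9, 9): e=[78,36,18] → #
    (7,4)@(15, 9): e=[-6,48,90] → ·
    (0,5)@(1, 11): e=[198,0,-66] → ·  [on edge]
    (3,5)@(7, 11): e=[114,12,6] → #
    (7,5)@(15, 11): e=[2,28,102] → #
    (5,6)@(11, 13): e=[66,0,66] → #  [on edge]
  covered (17 px):
    · · · · · · · ·
    · · · · · # · ·
    · · · · · # # ·
    · · · · # # # ·
    · · · · # # # ·
    · · · # # # # #
    · · · · · # # #
    · · · · · · · ·
    · · · · · · · ·
    · · · · · · · ·
    · · · · · · · ·
T2:
  2·area = 100
  edge (2, 0)→(8, 2): d=(6,2) inclusive
  edge (8, 2)→(0, 16): d=(-8,14) inclusive
  edge (0, 16)→(2, 0): d=(2,-16) inclusive
    (1,0)@(3, 1): e=[4,78,18] → #
    (2,0)@(5, 1): e=[0,50,50] → #  [on edge]
    (3,0)@(7, 1): e=[-4,22,82] → ·
    (1,1)@(3, 3): e=[16,62,22] → #
    (3,1)@(7, 3): e=[8,6,86] → #
    (4,1)@(9, 3): e=[4,-22,118] → ·
    (5,1)@(11, 3): e=[0,-50,150] → ·  [on edge]
    (1,2)@(3, 5): e=[28,46,26] → #
    (3,2)@(7, 5): e=[20,-10,90] → ·
    (1,3)@(3, 7): e=[40,30,30] → #
    (3,3)@(7, 7): e=[32,-26,94] → ·
    (0,4)@(1, 9): e=[56,42,2] → #
  covered (13 px):
    · # # · · · · ·
    · # # # · · · ·
    · # # · · · · ·
    · # # · · · · ·
    # # · · · · · ·
    # · · · · · · ·
    # · · · · · · ·
    · · · · · · · ·
    · · · · · · · ·
    · · · · · · · ·
    · · · · · · · ·
T3:
  2·area = 51  (B↔C swapped to make it positive)
  edge (11, 3)→(4, 22): d=(-7,19) inclusive
  edge (4, 22)→(5, 12): d=(1,-10) inclusive
  edge (5, 12)→(11, 3): d=(6,-9) inclusive
    (5,1)@(11, 3): e=[0,51,0] → #  [on edge]
    (6,1)@(13, 3): e=[-38,71,18] → ·
    (5,2)@(11, 5): e=[-14,53,12] → ·
    (4,3)@(9, 7): e=[10,35,6] → #
    (5,3)@(11, 7): e=[-28,55,24] → ·
    (3,4)@(7, 9): e=[34,17,0] → #  [on edge]
    (4,4)@(9, 9): e=[-4,37,18] → ·
    (3,5)@(7, 11): e=[20,19,12] → #
    (4,5)@(9, 11): e=[-18,39,30] → ·
    (2,6)@(5, 13): e=[44,1,6] → #
    (4,6)@(9, 13): e=[-32,41,42] → ·
    (1,7)@(3, 15): e=[68,-17,0] → ·  [on edge]
  covered (9 px):
    · · · · · · · ·
    · · · · · # · ·
    · · · · · · · ·
    · · · · # · · ·
    · · · # · · · ·
    · · · # · · · ·
    · · # # · · · ·
    · · # · · · · ·
    · · # · · · · ·
    · · # · · · · ·
    · · · · · · · ·

Final: [[7,1],[1,2],[2,2],[3,2],[4,2],[5,2],[2,3],[3,3],[2,4]]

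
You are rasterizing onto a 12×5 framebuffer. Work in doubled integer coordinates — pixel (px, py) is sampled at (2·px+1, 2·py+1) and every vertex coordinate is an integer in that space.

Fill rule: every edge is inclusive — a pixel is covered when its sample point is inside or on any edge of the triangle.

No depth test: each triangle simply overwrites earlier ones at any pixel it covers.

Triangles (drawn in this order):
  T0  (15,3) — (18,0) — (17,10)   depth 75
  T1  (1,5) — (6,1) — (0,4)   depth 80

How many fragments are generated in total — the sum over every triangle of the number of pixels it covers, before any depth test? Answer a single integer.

T0:
  2·area = 27
  edge (15, 3)→(18, 0): d=(3,-3) inclusive
  edge (18, 0)→(17, 10): d=(-1,10) inclusive
  edge (17, 10)→(15, 3): d=(-2,-7) inclusive
    (8,0)@(17, 1): e=[0,9,18] → X  [on edge]
    (9,0)@(19, 1): e=[6,-11,32] → .
    (7,1)@(15, 3): e=[0,27,0] → X  [on edge]
    (9,1)@(19, 3): e=[12,-13,28] → .
    (6,2)@(13, 5): e=[0,45,-18] → .  [on edge]
    (7,2)@(15, 5): e=[6,25,-4] → .
    (8,2)@(17, 5): e=[12,5,10] → X
    (9,2)@(19, 5): e=[18,-15,24] → .
    (5,3)@(11, 7): e=[0,63,-36] → .  [on edge]
    (8,3)@(17, 7): e=[18,3,6] → X
    (9,3)@(19, 7): e=[24,-17,20] → .
    (4,4)@(9, 9): e=[0,81,-54] → .  [on edge]
  covered (6 px):
    . . . . . . . . X . . .
    . . . . . . . X X . . .
    . . . . . . . . X . . .
    . . . . . . . . X . . .
    . . . . . . . . X . . .
T1:
  2·area = 9  (B↔C swapped to make it positive)
  edge (1, 5)→(0, 4): d=(-1,-1) inclusive
  edge (0, 4)→(6, 1): d=(6,-3) inclusive
  edge (6, 1)→(1, 5): d=(-5,4) inclusive
    (1,1)@(3, 3): e=[4,3,2] → X
    (2,1)@(5, 3): e=[6,9,-6] → .
    (0,2)@(1, 5): e=[0,9,0] → X  [on edge]
    (1,2)@(3, 5): e=[2,15,-8] → .
    (0,3)@(1, 7): e=[-2,21,-10] → .
    (1,3)@(3, 7): e=[0,27,-18] → .  [on edge]
    (2,4)@(5, 9): e=[0,45,-36] → .  [on edge]
  covered (2 px):
    . . . . . . . . . . . .
    . X . . . . . . . . . .
    X . . . . . . . . . . .
    . . . . . . . . . . . .
    . . . . . . . . . . . .

Result: 8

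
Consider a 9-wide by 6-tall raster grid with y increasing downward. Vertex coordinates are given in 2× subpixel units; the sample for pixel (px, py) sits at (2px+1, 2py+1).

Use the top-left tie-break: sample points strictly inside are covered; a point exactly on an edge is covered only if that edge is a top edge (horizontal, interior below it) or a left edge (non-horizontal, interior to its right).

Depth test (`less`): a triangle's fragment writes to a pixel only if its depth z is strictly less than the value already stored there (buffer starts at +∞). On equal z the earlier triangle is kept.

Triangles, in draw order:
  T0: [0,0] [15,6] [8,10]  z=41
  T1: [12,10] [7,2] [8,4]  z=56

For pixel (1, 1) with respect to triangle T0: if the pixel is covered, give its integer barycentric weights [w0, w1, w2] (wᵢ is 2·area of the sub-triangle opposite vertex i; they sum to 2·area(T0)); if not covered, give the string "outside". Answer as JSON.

T0:
  2·area = 102
  edge (0, 0)→(15, 6): d=(15,6) right/bottom  bias=-1
  edge (15, 6)→(8, 10): d=(-7,4) right/bottom  bias=-1
  edge (8, 10)→(0, 0): d=(-8,-10) top-left  bias=+0
    (0,0)@(1, 1): e=[9,91,2] → X
    (1,0)@(3, 1): e=[-3,83,22] → .
    (0,1)@(1, 3): e=[39,77,-14] → .
    (1,1)@(3, 3): e=[27,69,6] → X
    (2,1)@(5, 3): e=[15,61,26] → X
    (3,1)@(7, 3): e=[3,53,46] → X
    (4,1)@(9, 3): e=[-9,45,66] → .
    (1,2)@(3, 5): e=[57,55,-10] → .
    (2,2)@(5, 5): e=[45,47,10] → X
    (4,2)@(9, 5): e=[21,31,50] → X
    (5,2)@(11, 5): e=[9,23,70] → X
    (6,2)@(13, 5): e=[-3,15,90] → .
  covered (13 px):
    X . . . . . . . .
    . X X X . . . . .
    . . X X X X . . .
    . . . X X X X . .
    . . . . X . . . .
    . . . . . . . . .
T1:
  2·area = 2  (B↔C swapped to make it positive)
  edge (12, 10)→(8, 4): d=(-4,-6) top-left  bias=+0
  edge (8, 4)→(7, 2): d=(-1,-2) top-left  bias=+0
  edge (7, 2)→(12, 10): d=(5,8) right/bottom  bias=-1
  covered (0 px):
    . . . . . . . . .
    . . . . . . . . .
    . . . . . . . . .
    . . . . . . . . .
    . . . . . . . . .
    . . . . . . . . .

Final: [69,6,27]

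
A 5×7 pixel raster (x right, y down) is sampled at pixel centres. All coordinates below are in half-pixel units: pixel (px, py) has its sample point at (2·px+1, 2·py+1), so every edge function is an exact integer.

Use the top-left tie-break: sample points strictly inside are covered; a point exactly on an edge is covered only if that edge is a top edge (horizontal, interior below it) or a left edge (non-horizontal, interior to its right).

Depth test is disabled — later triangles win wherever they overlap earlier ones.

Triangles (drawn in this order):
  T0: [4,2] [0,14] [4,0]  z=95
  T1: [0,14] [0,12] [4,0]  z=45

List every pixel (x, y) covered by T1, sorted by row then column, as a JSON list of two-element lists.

T0:
  2·area = 8
  edge (4, 2)→(0, 14): d=(-4,12) right/bottom  bias=-1
  edge (0, 14)→(4, 0): d=(4,-14) top-left  bias=+0
  edge (4, 0)→(4, 2): d=(0,2) right/bottom  bias=-1
    (1,2)@(3, 5): e=[0,6,2] → ·  [on edge]
    (0,5)@(1, 11): e=[0,2,6] → ·  [on edge]
  covered (0 px):
    · · · · ·
    · · · · ·
    · · · · ·
    · · · · ·
    · · · · ·
    · · · · ·
    · · · · ·
T1:
  2·area = 8
  edge (0, 14)→(0, 12): d=(0,-2) top-left  bias=+0
  edge (0, 12)→(4, 0): d=(4,-12) top-left  bias=+0
  edge (4, 0)→(0, 14): d=(-4,14) right/bottom  bias=-1
    (1,1)@(3, 3): e=[6,0,2] → #  [on edge]
    (2,1)@(5, 3): e=[10,24,-26] → ·
    (1,2)@(3, 5): e=[6,8,-6] → ·
    (0,4)@(1, 9): e=[2,0,6] → #  [on edge]
    (1,4)@(3, 9): e=[6,24,-22] → ·
    (0,5)@(1, 11): e=[2,8,-2] → ·
  covered (2 px):
    · · · · ·
    · # · · ·
    · · · · ·
    · · · · ·
    # · · · ·
    · · · · ·
    · · · · ·

Result: [[1,1],[0,4]]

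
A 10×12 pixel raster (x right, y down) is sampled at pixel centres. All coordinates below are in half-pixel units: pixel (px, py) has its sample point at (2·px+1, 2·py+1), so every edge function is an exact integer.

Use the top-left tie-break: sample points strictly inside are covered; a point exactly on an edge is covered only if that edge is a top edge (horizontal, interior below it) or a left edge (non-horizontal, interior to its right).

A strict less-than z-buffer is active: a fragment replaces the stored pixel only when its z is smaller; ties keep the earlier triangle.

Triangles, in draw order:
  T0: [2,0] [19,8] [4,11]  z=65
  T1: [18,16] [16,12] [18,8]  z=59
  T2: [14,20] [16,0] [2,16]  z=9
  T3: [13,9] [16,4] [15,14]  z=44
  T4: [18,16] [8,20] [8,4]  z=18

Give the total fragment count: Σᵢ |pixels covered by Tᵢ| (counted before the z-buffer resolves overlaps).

T0:
  2·area = 171
  edge (2, 0)→(19, 8): d=(17,8) right/bottom  bias=-1
  edge (19, 8)→(4, 11): d=(-15,3) right/bottom  bias=-1
  edge (4, 11)→(2, 0): d=(-2,-11) top-left  bias=+0
    (1,0)@(3, 1): e=[9,153,9] → █
    (2,0)@(5, 1): e=[-7,147,31] → ·
    (1,1)@(3, 3): e=[43,123,5] → █
    (2,1)@(5, 3): e=[27,117,27] → █
    (3,1)@(7, 3): e=[11,111,49] → █
    (4,1)@(9, 3): e=[-5,105,71] → ·
    (1,2)@(3, 5): e=[77,93,1] → █
    (4,2)@(9, 5): e=[29,75,67] → █
    (5,2)@(11, 5): e=[13,69,89] → █
    (6,2)@(13, 5): e=[-3,63,111] → ·
    (1,3)@(3, 7): e=[111,63,-3] → ·
    (2,3)@(5, 7): e=[95,57,19] → █
  covered (20 px):
    · █ · · · · · · · ·
    · █ █ █ · · · · · ·
    · █ █ █ █ █ · · · ·
    · · █ █ █ █ █ █ · ·
    · · █ █ █ █ █ · · ·
    · · · · · · · · · ·
    · · · · · · · · · ·
    · · · · · · · · · ·
    · · · · · · · · · ·
    · · · · · · · · · ·
    · · · · · · · · · ·
    · · · · · · · · · ·
T1:
  2·area = 16
  edge (18, 16)→(16, 12): d=(-2,-4) top-left  bias=+0
  edge (16, 12)→(18, 8): d=(2,-4) top-left  bias=+0
  edge (18, 8)→(18, 16): d=(0,8) right/bottom  bias=-1
    (8,5)@(17, 11): e=[6,2,8] → █
    (9,5)@(19, 11): e=[14,10,-8] → ·
    (8,6)@(17, 13): e=[2,6,8] → █
    (9,6)@(19, 13): e=[10,14,-8] → ·
    (8,7)@(17, 15): e=[-2,10,8] → ·
  covered (2 px):
    · · · · · · · · · ·
    · · · · · · · · · ·
    · · · · · · · · · ·
    · · · · · · · · · ·
    · · · · · · · · · ·
    · · · · · · · · █ ·
    · · · · · · · · █ ·
    · · · · · · · · · ·
    · · · · · · · · · ·
    · · · · · · · · · ·
    · · · · · · · · · ·
    · · · · · · · · · ·
T2:
  2·area = 248  (B↔C swapped to make it positive)
  edge (14, 20)→(2, 16): d=(-12,-4) top-left  bias=+0
  edge (2, 16)→(16, 0): d=(14,-16) top-left  bias=+0
  edge (16, 0)→(14, 20): d=(-2,20) right/bottom  bias=-1
    (7,1)@(15, 3): e=[208,26,14] → █
    (8,1)@(17, 3): e=[216,58,-26] → ·
    (6,2)@(13, 5): e=[176,22,50] → █
    (8,2)@(17, 5): e=[192,86,-30] → ·
    (5,3)@(11, 7): e=[144,18,86] → █
    (8,3)@(17, 7): e=[168,114,-34] → ·
    (4,4)@(9, 9): e=[112,14,122] → █
    (8,4)@(17, 9): e=[144,142,-38] → ·
    (3,5)@(7, 11): e=[80,10,158] → █
    (7,5)@(15, 11): e=[112,138,-2] → ·
    (2,6)@(5, 13): e=[48,6,194] → █
    (7,6)@(15, 13): e=[88,166,-6] → ·
    (2,8)@(5, 17): e=[0,62,186] → █  [on edge]
    (5,9)@(11, 19): e=[0,186,62] → █  [on edge]
    (8,10)@(17, 21): e=[0,310,-62] → ·  [on edge]
  covered (32 px):
    · · · · · · · · · ·
    · · · · · · · █ · ·
    · · · · · · █ █ · ·
    · · · · · █ █ █ · ·
    · · · · █ █ █ █ · ·
    · · · █ █ █ █ · · ·
    · · █ █ █ █ █ · · ·
    · █ █ █ █ █ █ · · ·
    · · █ █ █ █ █ · · ·
    · · · · · █ █ · · ·
    · · · · · · · · · ·
    · · · · · · · · · ·
T3:
  2·area = 25
  edge (13, 9)→(16, 4): d=(3,-5) top-left  bias=+0
  edge (16, 4)→(15, 14): d=(-1,10) right/bottom  bias=-1
  edge (15, 14)→(13, 9): d=(-2,-5) top-left  bias=+0
    (7,3)@(15, 7): e=[4,7,14] → █
    (8,3)@(17, 7): e=[14,-13,24] → ·
    (6,4)@(13, 9): e=[0,25,0] → █  [on edge]
    (8,4)@(17, 9): e=[20,-15,20] → ·
    (6,5)@(13, 11): e=[6,23,-4] → ·
    (7,5)@(15, 11): e=[16,3,6] → █
    (8,5)@(17, 11): e=[26,-17,16] → ·
    (7,6)@(15, 13): e=[22,1,2] → █
    (8,6)@(17, 13): e=[32,-19,12] → ·
    (7,7)@(15, 15): e=[28,-1,-2] → ·
    (3,9)@(7, 19): e=[0,75,-50] → ·  [on edge]
    (8,9)@(17, 19): e=[50,-25,0] → ·  [on edge]
  covered (5 px):
    · · · · · · · · · ·
    · · · · · · · · · ·
    · · · · · · · · · ·
    · · · · · · · █ · ·
    · · · · · · █ █ · ·
    · · · · · · · █ · ·
    · · · · · · · █ · ·
    · · · · · · · · · ·
    · · · · · · · · · ·
    · · · · · · · · · ·
    · · · · · · · · · ·
    · · · · · · · · · ·
T4:
  2·area = 160
  edge (18, 16)→(8, 20): d=(-10,4) right/bottom  bias=-1
  edge (8, 20)→(8, 4): d=(0,-16) top-left  bias=+0
  edge (8, 4)→(18, 16): d=(10,12) right/bottom  bias=-1
    (4,3)@(9, 7): e=[126,16,18] → █
    (5,3)@(11, 7): e=[118,48,-6] → ·
    (4,4)@(9, 9): e=[106,16,38] → █
    (5,4)@(11, 9): e=[98,48,14] → █
    (6,4)@(13, 9): e=[90,80,-10] → ·
    (4,5)@(9, 11): e=[86,16,58] → █
    (6,5)@(13, 11): e=[70,80,10] → █
    (7,5)@(15, 11): e=[62,112,-14] → ·
    (4,6)@(9, 13): e=[66,16,78] → █
    (7,6)@(15, 13): e=[42,112,6] → █
    (8,6)@(17, 13): e=[34,144,-18] → ·
    (4,7)@(9, 15): e=[46,16,98] → █
  covered (20 px):
    · · · · · · · · · ·
    · · · · · · · · · ·
    · · · · · · · · · ·
    · · · · █ · · · · ·
    · · · · █ █ · · · ·
    · · · · █ █ █ · · ·
    · · · · █ █ █ █ · ·
    · · · · █ █ █ █ █ ·
    · · · · █ █ █ █ · ·
    · · · · █ · · · · ·
    · · · · · · · · · ·
    · · · · · · · · · ·

Final: 79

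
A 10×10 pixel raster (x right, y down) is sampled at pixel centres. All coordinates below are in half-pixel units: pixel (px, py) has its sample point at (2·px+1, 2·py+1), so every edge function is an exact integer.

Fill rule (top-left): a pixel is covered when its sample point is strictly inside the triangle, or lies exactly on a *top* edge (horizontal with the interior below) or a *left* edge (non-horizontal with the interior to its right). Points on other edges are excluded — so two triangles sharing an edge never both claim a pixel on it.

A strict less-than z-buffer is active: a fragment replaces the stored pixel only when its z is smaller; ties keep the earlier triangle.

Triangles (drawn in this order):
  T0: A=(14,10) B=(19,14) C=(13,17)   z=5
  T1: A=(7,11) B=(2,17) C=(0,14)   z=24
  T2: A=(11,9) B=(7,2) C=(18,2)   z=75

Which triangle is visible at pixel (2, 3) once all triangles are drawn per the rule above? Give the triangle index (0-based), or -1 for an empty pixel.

T0:
  2·area = 39
  edge (14, 10)→(19, 14): d=(5,4) right/bottom  bias=-1
  edge (19, 14)→(13, 17): d=(-6,3) right/bottom  bias=-1
  edge (13, 17)→(14, 10): d=(1,-7) top-left  bias=+0
    (7,1)@(15, 3): e=[-39,78,0] → .  [on edge]
    (7,5)@(15, 11): e=[1,30,8] → X
    (8,5)@(17, 11): e=[-7,24,22] → .
    (7,6)@(15, 13): e=[11,18,10] → X
    (8,6)@(17, 13): e=[3,12,24] → X
    (9,6)@(19, 13): e=[-5,6,38] → .
    (7,7)@(15, 15): e=[21,6,12] → X
    (8,7)@(17, 15): e=[13,0,26] → .  [on edge]
    (6,8)@(13, 17): e=[39,0,0] → .  [on edge]
    (7,8)@(15, 17): e=[31,-6,14] → .
    (4,9)@(9, 19): e=[65,0,-26] → .  [on edge]
  covered (4 px):
    . . . . . . . . . .
    . . . . . . . . . .
    . . . . . . . . . .
    . . . . . . . . . .
    . . . . . . . . . .
    . . . . . . . X . .
    . . . . . . . X X .
    . . . . . . . X . .
    . . . . . . . . . .
    . . . . . . . . . .
T1:
  2·area = 27
  edge (7, 11)→(2, 17): d=(-5,6) right/bottom  bias=-1
  edge (2, 17)→(0, 14): d=(-2,-3) top-left  bias=+0
  edge (0, 14)→(7, 11): d=(7,-3) top-left  bias=+0
    (3,5)@(7, 11): e=[0,27,0] → .  [on edge]
    (1,6)@(3, 13): e=[14,11,2] → X
    (2,6)@(5, 13): e=[2,17,8] → X
    (3,6)@(7, 13): e=[-10,23,14] → .
    (0,7)@(1, 15): e=[16,1,10] → X
    (2,7)@(5, 15): e=[-8,13,22] → .
    (0,8)@(1, 17): e=[6,-3,24] → .
    (1,8)@(3, 17): e=[-6,3,30] → .
  covered (4 px):
    . . . . . . . . . .
    . . . . . . . . . .
    . . . . . . . . . .
    . . . . . . . . . .
    . . . . . . . . . .
    . . . . . . . . . .
    . X X . . . . . . .
    X X . . . . . . . .
    . . . . . . . . . .
    . . . . . . . . . .
T2:
  2·area = 77
  edge (11, 9)→(7, 2): d=(-4,-7) top-left  bias=+0
  edge (7, 2)→(18, 2): d=(11,0) top-left  bias=+0
  edge (18, 2)→(11, 9): d=(-7,7) right/bottom  bias=-1
    (9,0)@(19, 1): e=[88,-11,0] → .  [on edge]
    (4,1)@(9, 3): e=[10,11,56] → X
    (5,1)@(11, 3): e=[24,11,42] → X
    (6,1)@(13, 3): e=[38,11,28] → X
    (7,1)@(15, 3): e=[52,11,14] → X
    (8,1)@(17, 3): e=[66,11,0] → .  [on edge]
    (4,2)@(9, 5): e=[2,33,42] → X
    (7,2)@(15, 5): e=[44,33,0] → .  [on edge]
    (4,3)@(9, 7): e=[-6,55,28] → .
    (5,3)@(11, 7): e=[8,55,14] → X
    (6,3)@(13, 7): e=[22,55,0] → .  [on edge]
    (5,4)@(11, 9): e=[0,77,0] → .  [on edge]
    (4,5)@(9, 11): e=[-22,99,0] → .  [on edge]
    (3,6)@(7, 13): e=[-44,121,0] → .  [on edge]
    (2,7)@(5, 15): e=[-66,143,0] → .  [on edge]
    (1,8)@(3, 17): e=[-88,165,0] → .  [on edge]
    (0,9)@(1, 19): e=[-110,187,0] → .  [on edge]
  covered (8 px):
    . . . . . . . . . .
    . . . . X X X X . .
    . . . . X X X . . .
    . . . . . X . . . .
    . . . . . . . . . .
    . . . . . . . . . .
    . . . . . . . . . .
    . . . . . . . . . .
    . . . . . . . . . .
    . . . . . . . . . .

Z-buffer (winner per pixel, '.' = empty):
  . . . . . . . . . .
  . . . . 2 2 2 2 . .
  . . . . 2 2 2 . . .
  . . . . . 2 . . . .
  . . . . . . . . . .
  . . . . . . . 0 . .
  . 1 1 . . . . 0 0 .
  1 1 . . . . . 0 . .
  . . . . . . . . . .
  . . . . . . . . . .

Answer: -1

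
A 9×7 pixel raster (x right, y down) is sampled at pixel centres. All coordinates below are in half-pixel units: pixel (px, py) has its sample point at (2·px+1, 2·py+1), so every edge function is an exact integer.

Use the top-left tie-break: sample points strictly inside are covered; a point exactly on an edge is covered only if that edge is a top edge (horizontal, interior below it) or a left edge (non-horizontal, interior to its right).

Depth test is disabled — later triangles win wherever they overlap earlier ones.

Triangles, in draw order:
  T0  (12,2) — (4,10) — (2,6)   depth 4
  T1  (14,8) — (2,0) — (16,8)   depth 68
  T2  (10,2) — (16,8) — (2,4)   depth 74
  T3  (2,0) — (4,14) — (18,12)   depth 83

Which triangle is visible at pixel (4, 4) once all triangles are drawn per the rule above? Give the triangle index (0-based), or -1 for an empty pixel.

T0:
  2·area = 48
  edge (12, 2)→(4, 10): d=(-8,8) right/bottom  bias=-1
  edge (4, 10)→(2, 6): d=(-2,-4) top-left  bias=+0
  edge (2, 6)→(12, 2): d=(10,-4) top-left  bias=+0
    (6,0)@(13, 1): e=[0,54,-6] → ·  [on edge]
    (5,1)@(11, 3): e=[0,42,6] → ·  [on edge]
    (2,2)@(5, 5): e=[32,14,2] → #
    (3,2)@(7, 5): e=[16,22,10] → #
    (4,2)@(9, 5): e=[0,30,18] → ·  [on edge]
    (1,3)@(3, 7): e=[32,2,14] → #
    (3,3)@(7, 7): e=[0,18,30] → ·  [on edge]
    (1,4)@(3, 9): e=[16,-2,34] → ·
    (2,4)@(5, 9): e=[0,6,42] → ·  [on edge]
    (1,5)@(3, 11): e=[0,-6,54] → ·  [on edge]
    (0,6)@(1, 13): e=[0,-18,66] → ·  [on edge]
  covered (4 px):
    · · · · · · · · ·
    · · · · · · · · ·
    · · # # · · · · ·
    · # # · · · · · ·
    · · · · · · · · ·
    · · · · · · · · ·
    · · · · · · · · ·
T1:
  2·area = 16
  edge (14, 8)→(2, 0): d=(-12,-8) top-left  bias=+0
  edge (2, 0)→(16, 8): d=(14,8) right/bottom  bias=-1
  edge (16, 8)→(14, 8): d=(-2,0) right/bottom  bias=-1
    (3,1)@(7, 3): e=[4,2,10] → #
    (4,1)@(9, 3): e=[20,-14,10] → ·
    (3,2)@(7, 5): e=[-20,30,6] → ·
    (6,3)@(13, 7): e=[4,10,2] → #
    (7,3)@(15, 7): e=[20,-6,2] → ·
    (6,4)@(13, 9): e=[-20,38,-2] → ·
  covered (2 px):
    · · · · · · · · ·
    · · · # · · · · ·
    · · · · · · · · ·
    · · · · · · # · ·
    · · · · · · · · ·
    · · · · · · · · ·
    · · · · · · · · ·
T2:
  2·area = 60
  edge (10, 2)→(16, 8): d=(6,6) right/bottom  bias=-1
  edge (16, 8)→(2, 4): d=(-14,-4) top-left  bias=+0
  edge (2, 4)→(10, 2): d=(8,-2) top-left  bias=+0
    (4,0)@(9, 1): e=[0,70,-10] → ·  [on edge]
    (3,1)@(7, 3): e=[24,34,2] → #
    (4,1)@(9, 3): e=[12,42,6] → #
    (5,1)@(11, 3): e=[0,50,10] → ·  [on edge]
    (3,2)@(7, 5): e=[36,6,18] → #
    (5,2)@(11, 5): e=[12,22,26] → #
    (6,2)@(13, 5): e=[0,30,30] → ·  [on edge]
    (3,3)@(7, 7): e=[48,-22,34] → ·
    (4,3)@(9, 7): e=[36,-14,38] → ·
    (5,3)@(11, 7): e=[24,-6,42] → ·
    (6,3)@(13, 7): e=[12,2,46] → #
    (7,3)@(15, 7): e=[0,10,50] → ·  [on edge]
    (8,4)@(17, 9): e=[0,-10,70] → ·  [on edge]
  covered (6 px):
    · · · · · · · · ·
    · · · # # · · · ·
    · · · # # # · · ·
    · · · · · · # · ·
    · · · · · · · · ·
    · · · · · · · · ·
    · · · · · · · · ·
T3:
  2·area = 200  (B↔C swapped to make it positive)
  edge (2, 0)→(18, 12): d=(16,12) right/bottom  bias=-1
  edge (18, 12)→(4, 14): d=(-14,2) right/bottom  bias=-1
  edge (4, 14)→(2, 0): d=(-2,-14) top-left  bias=+0
    (1,0)@(3, 1): e=[4,184,12] → #
    (2,0)@(5, 1): e=[-20,180,40] → ·
    (1,1)@(3, 3): e=[36,156,8] → #
    (2,1)@(5, 3): e=[12,152,36] → #
    (3,1)@(7, 3): e=[-12,148,64] → ·
    (1,2)@(3, 5): e=[68,128,4] → #
    (3,2)@(7, 5): e=[20,120,60] → #
    (4,2)@(9, 5): e=[-4,116,88] → ·
    (1,3)@(3, 7): e=[100,100,0] → #  [on edge]
    (4,3)@(9, 7): e=[28,88,84] → #
    (5,3)@(11, 7): e=[4,84,112] → #
    (6,3)@(13, 7): e=[-20,80,140] → ·
    (5,6)@(11, 13): e=[100,0,100] → ·  [on edge]
  covered (25 px):
    · # · · · · · · ·
    · # # · · · · · ·
    · # # # · · · · ·
    · # # # # # · · ·
    · · # # # # # · ·
    · · # # # # # # ·
    · · # # # · · · ·

Z-buffer (winner per pixel, '.' = empty):
  . 3 . . . . . . .
  . 3 3 2 2 . . . .
  . 3 3 3 2 2 . . .
  . 3 3 3 3 3 2 . .
  . . 3 3 3 3 3 . .
  . . 3 3 3 3 3 3 .
  . . 3 3 3 . . . .

Answer: 3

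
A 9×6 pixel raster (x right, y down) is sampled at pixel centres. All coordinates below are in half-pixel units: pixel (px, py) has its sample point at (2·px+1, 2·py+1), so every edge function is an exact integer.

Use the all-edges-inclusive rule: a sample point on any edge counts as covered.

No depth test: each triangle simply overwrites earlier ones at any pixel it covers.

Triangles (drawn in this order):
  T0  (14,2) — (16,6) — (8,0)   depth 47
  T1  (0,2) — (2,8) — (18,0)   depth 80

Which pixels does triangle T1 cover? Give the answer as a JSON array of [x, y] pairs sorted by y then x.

T0:
  2·area = 20
  edge (14, 2)→(16, 6): d=(2,4) inclusive
  edge (16, 6)→(8, 0): d=(-8,-6) inclusive
  edge (8, 0)→(14, 2): d=(6,2) inclusive
    (5,0)@(11, 1): e=[10,10,0] → █  [on edge]
    (6,0)@(13, 1): e=[2,22,-4] → ·
    (5,1)@(11, 3): e=[14,-6,12] → ·
    (6,1)@(13, 3): e=[6,6,8] → █
    (7,1)@(15, 3): e=[-2,18,4] → ·
    (8,1)@(17, 3): e=[-10,30,0] → ·  [on edge]
    (6,2)@(13, 5): e=[10,-10,20] → ·
    (7,2)@(15, 5): e=[2,2,16] → █
    (8,2)@(17, 5): e=[-6,14,12] → ·
    (7,3)@(15, 7): e=[6,-14,28] → ·
  covered (3 px):
    · · · · · █ · · ·
    · · · · · · █ · ·
    · · · · · · · █ ·
    · · · · · · · · ·
    · · · · · · · · ·
    · · · · · · · · ·
T1:
  2·area = 112  (B↔C swapped to make it positive)
  edge (0, 2)→(18, 0): d=(18,-2) inclusive
  edge (18, 0)→(2, 8): d=(-16,8) inclusive
  edge (2, 8)→(0, 2): d=(-2,-6) inclusive
    (4,0)@(9, 1): e=[0,56,56] → █  [on edge]
    (5,0)@(11, 1): e=[4,40,68] → █
    (6,0)@(13, 1): e=[8,24,80] → █
    (7,0)@(15, 1): e=[12,8,92] → █
    (8,0)@(17, 1): e=[16,-8,104] → ·
    (0,1)@(1, 3): e=[20,88,4] → █
    (1,1)@(3, 3): e=[24,72,16] → █
    (2,1)@(5, 3): e=[28,56,28] → █
    (3,1)@(7, 3): e=[32,40,40] → █
    (6,1)@(13, 3): e=[44,-8,76] → ·
    (7,1)@(15, 3): e=[48,-24,88] → ·
    (0,2)@(1, 5): e=[56,56,0] → █  [on edge]
    (1,5)@(3, 11): e=[168,-56,0] → ·  [on edge]
  covered (15 px):
    · · · · █ █ █ █ ·
    █ █ █ █ █ █ · · ·
    █ █ █ █ · · · · ·
    · █ · · · · · · ·
    · · · · · · · · ·
    · · · · · · · · ·

Result: [[4,0],[5,0],[6,0],[7,0],[0,1],[1,1],[2,1],[3,1],[4,1],[5,1],[0,2],[1,2],[2,2],[3,2],[1,3]]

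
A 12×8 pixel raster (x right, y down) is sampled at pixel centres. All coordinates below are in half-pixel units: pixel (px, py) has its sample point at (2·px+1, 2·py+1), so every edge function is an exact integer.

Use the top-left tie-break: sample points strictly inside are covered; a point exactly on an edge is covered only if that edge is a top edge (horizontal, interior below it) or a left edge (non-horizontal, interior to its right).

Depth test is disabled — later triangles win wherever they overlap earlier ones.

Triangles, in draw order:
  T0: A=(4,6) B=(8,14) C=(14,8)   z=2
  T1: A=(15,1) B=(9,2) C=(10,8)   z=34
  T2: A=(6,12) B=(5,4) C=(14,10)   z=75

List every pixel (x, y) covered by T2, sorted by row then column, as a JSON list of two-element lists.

T0:
  2·area = 72  (B↔C swapped to make it positive)
  edge (4, 6)→(14, 8): d=(10,2) right/bottom  bias=-1
  edge (14, 8)→(8, 14): d=(-6,6) right/bottom  bias=-1
  edge (8, 14)→(4, 6): d=(-4,-8) top-left  bias=+0
    (10,0)@(21, 1): e=[-84,0,156] → ·  [on edge]
    (9,1)@(19, 3): e=[-60,0,132] → ·  [on edge]
    (8,2)@(17, 5): e=[-36,0,108] → ·  [on edge]
    (2,3)@(5, 7): e=[8,60,4] → #
    (3,3)@(7, 7): e=[4,48,20] → #
    (4,3)@(9, 7): e=[0,36,36] → ·  [on edge]
    (7,3)@(15, 7): e=[-12,0,84] → ·  [on edge]
    (2,4)@(5, 9): e=[28,48,-4] → ·
    (3,4)@(7, 9): e=[24,36,12] → #
    (4,4)@(9, 9): e=[20,24,28] → #
    (5,4)@(11, 9): e=[16,12,44] → #
    (6,4)@(13, 9): e=[12,0,60] → ·  [on edge]
    (9,4)@(19, 9): e=[0,-36,108] → ·  [on edge]
    (5,5)@(11, 11): e=[36,0,36] → ·  [on edge]
    (4,6)@(9, 13): e=[60,0,12] → ·  [on edge]
    (3,7)@(7, 15): e=[84,0,-12] → ·  [on edge]
  covered (7 px):
    · · · · · · · · · · · ·
    · · · · · · · · · · · ·
    · · · · · · · · · · · ·
    · · # # · · · · · · · ·
    · · · # # # · · · · · ·
    · · · # # · · · · · · ·
    · · · · · · · · · · · ·
    · · · · · · · · · · · ·
T1:
  2·area = 37  (B↔C swapped to make it positive)
  edge (15, 1)→(10, 8): d=(-5,7) right/bottom  bias=-1
  edge (10, 8)→(9, 2): d=(-1,-6) top-left  bias=+0
  edge (9, 2)→(15, 1): d=(6,-1) top-left  bias=+0
    (7,0)@(15, 1): e=[0,37,0] → ·  [on edge]
    (1,1)@(3, 3): e=[74,-37,0] → ·  [on edge]
    (5,1)@(11, 3): e=[18,11,8] → #
    (6,1)@(13, 3): e=[4,23,10] → #
    (7,1)@(15, 3): e=[-10,35,12] → ·
    (5,2)@(11, 5): e=[8,9,20] → #
    (6,2)@(13, 5): e=[-6,21,22] → ·
    (5,3)@(11, 7): e=[-2,7,32] → ·
    (2,7)@(5, 15): e=[0,-37,74] → ·  [on edge]
  covered (3 px):
    · · · · · · · · · · · ·
    · · · · · # # · · · · ·
    · · · · · # · · · · · ·
    · · · · · · · · · · · ·
    · · · · · · · · · · · ·
    · · · · · · · · · · · ·
    · · · · · · · · · · · ·
    · · · · · · · · · · · ·
T2:
  2·area = 66
  edge (6, 12)→(5, 4): d=(-1,-8) top-left  bias=+0
  edge (5, 4)→(14, 10): d=(9,6) right/bottom  bias=-1
  edge (14, 10)→(6, 12): d=(-8,2) right/bottom  bias=-1
    (3,3)@(7, 7): e=[13,15,38] → #
    (4,3)@(9, 7): e=[29,3,34] → #
    (5,3)@(11, 7): e=[45,-9,30] → ·
    (3,4)@(7, 9): e=[11,33,22] → #
    (5,4)@(11, 9): e=[43,9,14] → #
    (6,4)@(13, 9): e=[59,-3,10] → ·
    (3,5)@(7, 11): e=[9,51,6] → #
    (5,5)@(11, 11): e=[41,27,-2] → ·
    (3,6)@(7, 13): e=[7,69,-10] → ·
    (4,6)@(9, 13): e=[23,57,-14] → ·
  covered (7 px):
    · · · · · · · · · · · ·
    · · · · · · · · · · · ·
    · · · · · · · · · · · ·
    · · · # # · · · · · · ·
    · · · # # # · · · · · ·
    · · · # # · · · · · · ·
    · · · · · · · · · · · ·
    · · · · · · · · · · · ·

Answer: [[3,3],[4,3],[3,4],[4,4],[5,4],[3,5],[4,5]]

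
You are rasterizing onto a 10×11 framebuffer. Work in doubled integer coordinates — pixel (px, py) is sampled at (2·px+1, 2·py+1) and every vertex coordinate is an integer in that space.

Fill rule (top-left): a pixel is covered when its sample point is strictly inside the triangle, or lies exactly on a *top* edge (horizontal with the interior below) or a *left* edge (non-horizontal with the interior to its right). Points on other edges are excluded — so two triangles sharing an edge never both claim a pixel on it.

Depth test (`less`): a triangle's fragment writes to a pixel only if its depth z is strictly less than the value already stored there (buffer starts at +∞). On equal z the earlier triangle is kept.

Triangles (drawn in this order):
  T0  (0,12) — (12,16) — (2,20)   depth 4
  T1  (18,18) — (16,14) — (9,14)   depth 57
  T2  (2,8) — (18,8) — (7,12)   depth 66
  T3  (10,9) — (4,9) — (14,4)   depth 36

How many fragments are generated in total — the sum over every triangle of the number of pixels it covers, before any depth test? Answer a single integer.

T0:
  2·area = 88
  edge (0, 12)→(12, 16): d=(12,4) right/bottom  bias=-1
  edge (12, 16)→(2, 20): d=(-10,4) right/bottom  bias=-1
  edge (2, 20)→(0, 12): d=(-2,-8) top-left  bias=+0
    (0,6)@(1, 13): e=[8,74,6] → █
    (1,6)@(3, 13): e=[0,66,22] → ·  [on edge]
    (0,7)@(1, 15): e=[32,54,2] → █
    (1,7)@(3, 15): e=[24,46,18] → █
    (2,7)@(5, 15): e=[16,38,34] → █
    (3,7)@(7, 15): e=[8,30,50] → █
    (4,7)@(9, 15): e=[0,22,66] → ·  [on edge]
    (0,8)@(1, 17): e=[56,34,-2] → ·
    (1,8)@(3, 17): e=[48,26,14] → █
    (4,8)@(9, 17): e=[24,2,62] → █
    (5,8)@(11, 17): e=[16,-6,78] → ·
    (7,8)@(15, 17): e=[0,-22,110] → ·  [on edge]
  covered (10 px):
    · · · · · · · · · ·
    · · · · · · · · · ·
    · · · · · · · · · ·
    · · · · · · · · · ·
    · · · · · · · · · ·
    · · · · · · · · · ·
    █ · · · · · · · · ·
    █ █ █ █ · · · · · ·
    · █ █ █ █ · · · · ·
    · █ · · · · · · · ·
    · · · · · · · · · ·
T1:
  2·area = 28  (B↔C swapped to make it positive)
  edge (18, 18)→(9, 14): d=(-9,-4) top-left  bias=+0
  edge (9, 14)→(16, 14): d=(7,0) top-left  bias=+0
  edge (16, 14)→(18, 18): d=(2,4) right/bottom  bias=-1
    (6,7)@(13, 15): e=[7,7,14] → █
    (7,7)@(15, 15): e=[15,7,6] → █
    (8,7)@(17, 15): e=[23,7,-2] → ·
    (6,8)@(13, 17): e=[-11,21,18] → ·
    (7,8)@(15, 17): e=[-3,21,10] → ·
    (8,8)@(17, 17): e=[5,21,2] → █
    (9,8)@(19, 17): e=[13,21,-6] → ·
    (8,9)@(17, 19): e=[-13,35,6] → ·
  covered (3 px):
    · · · · · · · · · ·
    · · · · · · · · · ·
    · · · · · · · · · ·
    · · · · · · · · · ·
    · · · · · · · · · ·
    · · · · · · · · · ·
    · · · · · · · · · ·
    · · · · · · █ █ · ·
    · · · · · · · · █ ·
    · · · · · · · · · ·
    · · · · · · · · · ·
T2:
  2·area = 64
  edge (2, 8)→(18, 8): d=(16,0) top-left  bias=+0
  edge (18, 8)→(7, 12): d=(-11,4) right/bottom  bias=-1
  edge (7, 12)→(2, 8): d=(-5,-4) top-left  bias=+0
    (2,4)@(5, 9): e=[16,41,7] → █
    (3,4)@(7, 9): e=[16,33,15] → █
    (4,4)@(9, 9): e=[16,25,23] → █
    (5,4)@(11, 9): e=[16,17,31] → █
    (6,4)@(13, 9): e=[16,9,39] → █
    (7,4)@(15, 9): e=[16,1,47] → █
    (8,4)@(17, 9): e=[16,-7,55] → ·
    (2,5)@(5, 11): e=[48,19,-3] → ·
    (3,5)@(7, 11): e=[48,11,5] → █
    (5,5)@(11, 11): e=[48,-5,21] → ·
    (6,5)@(13, 11): e=[48,-13,29] → ·
    (7,5)@(15, 11): e=[48,-21,37] → ·
  covered (8 px):
    · · · · · · · · · ·
    · · · · · · · · · ·
    · · · · · · · · · ·
    · · · · · · · · · ·
    · · █ █ █ █ █ █ · ·
    · · · █ █ · · · · ·
    · · · · · · · · · ·
    · · · · · · · · · ·
    · · · · · · · · · ·
    · · · · · · · · · ·
    · · · · · · · · · ·
T3:
  2·area = 30
  edge (10, 9)→(4, 9): d=(-6,0) right/bottom  bias=-1
  edge (4, 9)→(14, 4): d=(10,-5) top-left  bias=+0
  edge (14, 4)→(10, 9): d=(-4,5) right/bottom  bias=-1
    (6,2)@(13, 5): e=[24,5,1] → █
    (7,2)@(15, 5): e=[24,15,-9] → ·
    (4,3)@(9, 7): e=[12,5,13] → █
    (5,3)@(11, 7): e=[12,15,3] → █
    (6,3)@(13, 7): e=[12,25,-7] → ·
    (0,4)@(1, 9): e=[0,-15,45] → ·  [on edge]
    (1,4)@(3, 9): e=[0,-5,35] → ·  [on edge]
    (2,4)@(5, 9): e=[0,5,25] → ·  [on edge]
    (3,4)@(7, 9): e=[0,15,15] → ·  [on edge]
    (4,4)@(9, 9): e=[0,25,5] → ·  [on edge]
    (5,4)@(11, 9): e=[0,35,-5] → ·  [on edge]
    (6,4)@(13, 9): e=[0,45,-15] → ·  [on edge]
    (7,4)@(15, 9): e=[0,55,-25] → ·  [on edge]
    (8,4)@(17, 9): e=[0,65,-35] → ·  [on edge]
    (9,4)@(19, 9): e=[0,75,-45] → ·  [on edge]
  covered (3 px):
    · · · · · · · · · ·
    · · · · · · · · · ·
    · · · · · · █ · · ·
    · · · · █ █ · · · ·
    · · · · · · · · · ·
    · · · · · · · · · ·
    · · · · · · · · · ·
    · · · · · · · · · ·
    · · · · · · · · · ·
    · · · · · · · · · ·
    · · · · · · · · · ·

Answer: 24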